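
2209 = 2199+10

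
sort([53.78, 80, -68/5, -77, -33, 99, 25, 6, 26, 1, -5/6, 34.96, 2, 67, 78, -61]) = [-77, -61, -33, -68/5, -5/6, 1, 2, 6, 25, 26, 34.96, 53.78, 67, 78, 80, 99]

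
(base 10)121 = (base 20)61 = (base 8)171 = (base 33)3m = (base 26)4h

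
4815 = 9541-4726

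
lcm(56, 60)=840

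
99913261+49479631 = 149392892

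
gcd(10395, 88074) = 189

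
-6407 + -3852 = -10259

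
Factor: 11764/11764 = 1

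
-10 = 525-535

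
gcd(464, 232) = 232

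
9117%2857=546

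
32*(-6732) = -215424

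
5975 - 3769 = 2206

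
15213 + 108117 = 123330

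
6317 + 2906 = 9223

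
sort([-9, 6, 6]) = [-9, 6, 6]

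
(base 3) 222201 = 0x2d1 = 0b1011010001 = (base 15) 331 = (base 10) 721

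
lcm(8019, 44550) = 400950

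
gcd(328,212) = 4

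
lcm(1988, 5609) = 157052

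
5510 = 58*95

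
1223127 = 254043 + 969084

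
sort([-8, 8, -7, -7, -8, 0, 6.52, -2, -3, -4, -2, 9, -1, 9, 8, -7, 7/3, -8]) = [-8, -8, -8, -7, -7, -7, -4, -3, -2, -2, -1, 0, 7/3, 6.52, 8, 8, 9, 9]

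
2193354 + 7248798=9442152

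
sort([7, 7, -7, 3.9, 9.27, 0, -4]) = [-7, -4, 0, 3.9, 7, 7, 9.27]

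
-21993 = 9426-31419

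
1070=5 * 214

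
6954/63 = 110 + 8/21≈110.38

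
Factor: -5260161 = -1*3^1*73^1*24019^1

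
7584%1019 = 451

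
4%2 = 0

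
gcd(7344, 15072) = 48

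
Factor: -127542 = -1 * 2^1 * 3^1 * 29^1 * 733^1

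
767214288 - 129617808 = 637596480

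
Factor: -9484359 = -1 * 3^1 * 3161453^1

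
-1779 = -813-966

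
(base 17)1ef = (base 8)1036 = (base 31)hf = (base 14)2aa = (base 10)542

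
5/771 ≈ 0.00649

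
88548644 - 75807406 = 12741238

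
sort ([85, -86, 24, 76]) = [-86, 24, 76, 85]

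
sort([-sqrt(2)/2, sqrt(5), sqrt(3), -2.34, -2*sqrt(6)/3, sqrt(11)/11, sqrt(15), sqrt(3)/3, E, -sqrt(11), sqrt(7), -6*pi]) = [-6*pi, -sqrt(11), -2.34, -2*sqrt(6)/3, -sqrt(2)/2, sqrt(11)/11, sqrt(3)/3, sqrt(3), sqrt(5), sqrt(7), E, sqrt(15)]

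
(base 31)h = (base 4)101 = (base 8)21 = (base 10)17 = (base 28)h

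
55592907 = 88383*629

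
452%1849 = 452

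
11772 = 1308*9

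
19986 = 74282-54296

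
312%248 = 64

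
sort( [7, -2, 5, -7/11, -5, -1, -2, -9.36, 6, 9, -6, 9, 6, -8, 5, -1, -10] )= [-10, -9.36, -8, -6, -5, -2, -2, -1, -1, -7/11, 5, 5, 6, 6, 7, 9, 9] 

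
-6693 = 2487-9180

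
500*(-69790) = -34895000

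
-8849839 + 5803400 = -3046439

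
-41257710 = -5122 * 8055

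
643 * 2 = 1286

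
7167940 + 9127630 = 16295570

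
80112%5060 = 4212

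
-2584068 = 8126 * (-318)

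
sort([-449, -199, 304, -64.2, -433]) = [-449, -433, -199, -64.2, 304]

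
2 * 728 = 1456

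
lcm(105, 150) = 1050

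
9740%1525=590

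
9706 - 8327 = 1379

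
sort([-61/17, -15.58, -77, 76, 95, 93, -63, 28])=[-77, -63, -15.58, -61/17, 28, 76, 93, 95]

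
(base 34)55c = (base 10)5962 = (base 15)1b77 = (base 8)13512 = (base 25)9dc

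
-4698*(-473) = 2222154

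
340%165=10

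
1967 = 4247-2280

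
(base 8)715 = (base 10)461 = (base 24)j5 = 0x1cd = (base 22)kl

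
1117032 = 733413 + 383619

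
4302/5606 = 2151/2803 ≈ 0.767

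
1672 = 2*836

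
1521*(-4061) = -6176781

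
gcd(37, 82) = 1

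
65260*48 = 3132480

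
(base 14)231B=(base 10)6101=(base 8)13725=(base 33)5JT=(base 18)10EH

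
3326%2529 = 797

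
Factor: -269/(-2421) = 3^(-2) = 1/9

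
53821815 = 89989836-36168021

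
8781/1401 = 2927/467 ≈ 6.27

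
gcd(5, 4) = 1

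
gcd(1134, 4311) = 9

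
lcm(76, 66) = 2508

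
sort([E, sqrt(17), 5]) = [E, sqrt(17), 5]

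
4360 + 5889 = 10249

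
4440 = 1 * 4440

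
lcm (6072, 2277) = 18216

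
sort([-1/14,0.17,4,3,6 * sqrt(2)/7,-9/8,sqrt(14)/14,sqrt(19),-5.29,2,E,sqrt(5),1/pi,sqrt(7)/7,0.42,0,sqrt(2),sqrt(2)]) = [-5.29,-9/8,-1/14,0,0.17,sqrt(14)/14,1/pi,sqrt(7)/7,0.42,6 * sqrt(2)/7,sqrt(2),sqrt(2),2,sqrt(5),E,3,4,sqrt(19)]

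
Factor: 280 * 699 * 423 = 2^3 * 3^3 * 5^1 * 7^1 * 47^1 * 233^1 = 82789560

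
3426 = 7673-4247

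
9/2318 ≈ 0.00388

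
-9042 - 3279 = -12321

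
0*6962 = 0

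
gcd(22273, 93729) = 1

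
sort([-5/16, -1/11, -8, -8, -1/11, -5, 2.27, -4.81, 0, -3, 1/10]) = [-8, -8, -5, -4.81, -3, -5/16, -1/11, -1/11, 0, 1/10, 2.27]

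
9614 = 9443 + 171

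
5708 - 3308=2400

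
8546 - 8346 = 200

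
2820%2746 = 74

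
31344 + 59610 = 90954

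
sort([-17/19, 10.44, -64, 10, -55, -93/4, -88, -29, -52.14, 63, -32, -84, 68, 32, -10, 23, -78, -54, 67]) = [-88, -84, -78, -64, -55, -54, -52.14, -32, -29, -93/4, -10, -17/19, 10, 10.44, 23, 32, 63, 67, 68]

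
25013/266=94 + 9/266 ≈ 94.03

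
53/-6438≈-0.00823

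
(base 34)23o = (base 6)15142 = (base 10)2438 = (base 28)332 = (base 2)100110000110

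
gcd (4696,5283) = 587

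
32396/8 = 8099/2 = 4049.50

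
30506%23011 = 7495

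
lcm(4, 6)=12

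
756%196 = 168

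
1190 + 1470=2660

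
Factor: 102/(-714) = -1*7^(-1) = -1/7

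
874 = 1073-199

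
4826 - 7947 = -3121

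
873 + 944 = 1817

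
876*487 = 426612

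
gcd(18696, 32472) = 984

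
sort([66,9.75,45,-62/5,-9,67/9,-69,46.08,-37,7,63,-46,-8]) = [-69,-46,-37,-62/5,-9,-8,7,67/9,9.75,45,46.08,63,66]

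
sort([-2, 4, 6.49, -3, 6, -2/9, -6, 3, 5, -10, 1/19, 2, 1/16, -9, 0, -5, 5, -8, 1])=[-10, -9, -8, -6, -5, -3, -2, -2/9, 0, 1/19, 1/16, 1, 2, 3, 4, 5, 5, 6, 6.49]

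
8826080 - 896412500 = -887586420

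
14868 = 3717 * 4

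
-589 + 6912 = 6323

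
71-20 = 51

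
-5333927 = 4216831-9550758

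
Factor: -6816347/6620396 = -1 * 2^ (-2) * 199^1 * 34253^1 * 1655099^ (-1)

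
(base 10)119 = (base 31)3q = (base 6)315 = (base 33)3k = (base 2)1110111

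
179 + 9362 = 9541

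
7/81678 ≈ 0.0000857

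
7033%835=353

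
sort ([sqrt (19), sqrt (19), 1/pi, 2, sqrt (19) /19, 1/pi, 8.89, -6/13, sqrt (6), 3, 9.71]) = [-6/13, sqrt (19) /19, 1/pi, 1/pi, 2, sqrt (6), 3, sqrt (19), sqrt (19), 8.89, 9.71]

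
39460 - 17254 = 22206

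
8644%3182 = 2280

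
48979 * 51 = 2497929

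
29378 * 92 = 2702776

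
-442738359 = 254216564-696954923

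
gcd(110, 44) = 22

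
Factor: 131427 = 3^2*17^1*859^1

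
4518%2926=1592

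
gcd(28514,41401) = 1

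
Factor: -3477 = -1*3^1*19^1*61^1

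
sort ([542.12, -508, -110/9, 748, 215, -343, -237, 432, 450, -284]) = [-508, -343, -284, -237, -110/9, 215, 432, 450, 542.12, 748]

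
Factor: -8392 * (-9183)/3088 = 2^(-1) * 3^1 * 193^(-1) * 1049^1 * 3061^1 = 9632967/386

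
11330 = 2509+8821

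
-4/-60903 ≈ 0.0000657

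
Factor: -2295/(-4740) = 2^(-2) * 3^2 * 17^1 * 79^(-1) = 153/316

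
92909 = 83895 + 9014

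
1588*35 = 55580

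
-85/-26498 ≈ 0.00321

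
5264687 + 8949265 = 14213952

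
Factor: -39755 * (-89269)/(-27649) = -1 * 5^1 * 43^(-1) * 643^(-1) * 7951^1 * 89269^1 = -3548889095/27649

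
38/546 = 19/273 ≈ 0.0696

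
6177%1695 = 1092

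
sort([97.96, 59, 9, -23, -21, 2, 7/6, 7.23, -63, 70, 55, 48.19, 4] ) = [-63, -23, -21, 7/6, 2, 4, 7.23, 9, 48.19, 55, 59, 70, 97.96] 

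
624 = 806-182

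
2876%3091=2876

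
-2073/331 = -6 - 87/331 ≈ -6.26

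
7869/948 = 8 + 95/316≈8.30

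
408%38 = 28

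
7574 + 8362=15936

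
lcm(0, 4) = 0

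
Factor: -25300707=-1*3^1*157^1*53717^1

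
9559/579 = 16 + 295/579 ≈ 16.51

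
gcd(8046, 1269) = 27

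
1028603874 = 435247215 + 593356659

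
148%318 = 148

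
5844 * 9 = 52596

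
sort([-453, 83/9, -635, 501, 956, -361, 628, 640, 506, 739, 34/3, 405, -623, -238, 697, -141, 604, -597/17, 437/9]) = [-635, -623, -453, -361, -238, -141, -597/17, 83/9, 34/3, 437/9, 405, 501, 506, 604, 628, 640, 697, 739, 956]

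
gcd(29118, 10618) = 2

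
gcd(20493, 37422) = 891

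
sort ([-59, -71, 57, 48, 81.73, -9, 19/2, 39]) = [-71, -59, -9, 19/2, 39, 48, 57, 81.73]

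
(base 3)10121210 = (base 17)925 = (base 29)341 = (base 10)2640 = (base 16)a50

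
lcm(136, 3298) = 13192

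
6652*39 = 259428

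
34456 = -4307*(-8)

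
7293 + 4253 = 11546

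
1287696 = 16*80481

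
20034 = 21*954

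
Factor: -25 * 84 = -1 * 2^2 * 3^1 * 5^2 * 7^1 = -2100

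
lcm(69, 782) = 2346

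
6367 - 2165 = 4202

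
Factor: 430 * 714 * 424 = 2^5 * 3^1 * 5^1 * 7^1 * 17^1 * 43^1 * 53^1 = 130176480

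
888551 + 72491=961042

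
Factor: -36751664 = -1*2^4*2296979^1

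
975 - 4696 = -3721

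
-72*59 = -4248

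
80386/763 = 105 + 271/763 ≈ 105.36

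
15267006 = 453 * 33702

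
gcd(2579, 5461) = 1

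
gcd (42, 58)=2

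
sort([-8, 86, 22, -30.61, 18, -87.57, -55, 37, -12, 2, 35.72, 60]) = [-87.57, -55, -30.61, -12, -8, 2, 18, 22, 35.72, 37, 60, 86]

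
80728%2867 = 452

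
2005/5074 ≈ 0.395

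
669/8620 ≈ 0.0776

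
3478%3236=242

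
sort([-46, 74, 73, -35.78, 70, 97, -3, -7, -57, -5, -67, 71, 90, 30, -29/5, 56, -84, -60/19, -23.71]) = [-84, -67, -57, -46, -35.78, -23.71, -7, -29/5, -5, -60/19, -3, 30, 56, 70, 71, 73, 74, 90, 97]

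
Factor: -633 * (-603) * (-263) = -1 * 3^3 * 67^1 * 211^1 * 263^1 = -100386837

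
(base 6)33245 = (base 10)4637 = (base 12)2825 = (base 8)11035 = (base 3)20100202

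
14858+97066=111924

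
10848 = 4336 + 6512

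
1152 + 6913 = 8065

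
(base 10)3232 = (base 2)110010100000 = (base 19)8i2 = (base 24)5eg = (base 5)100412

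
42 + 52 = 94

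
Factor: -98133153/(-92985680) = 2^(-4)*3^1*5^(-1)*1162321^(-1)*32711051^1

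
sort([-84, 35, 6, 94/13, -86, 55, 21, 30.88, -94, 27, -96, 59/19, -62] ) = [-96, -94, -86, -84, -62, 59/19, 6, 94/13, 21, 27, 30.88, 35, 55] 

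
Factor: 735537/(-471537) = -1*3^(-1)*11^(-1)*31^1*433^(-1)*719^1 = -22289/14289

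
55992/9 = 18664/3 ≈ 6221.33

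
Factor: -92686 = -1*2^1*11^2*383^1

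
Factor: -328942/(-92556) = 2^(-1)*3^(-3)*857^(-1)*164471^1 = 164471/46278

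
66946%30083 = 6780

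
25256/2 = 12628 = 12628.00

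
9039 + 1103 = 10142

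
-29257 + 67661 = 38404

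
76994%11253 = 9476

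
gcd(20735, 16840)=5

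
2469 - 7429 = -4960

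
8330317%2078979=14401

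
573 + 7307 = 7880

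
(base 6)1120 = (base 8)410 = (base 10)264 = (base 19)dh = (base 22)c0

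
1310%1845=1310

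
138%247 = 138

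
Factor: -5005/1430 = -1 * 2^(-1) * 7^1 = -7/2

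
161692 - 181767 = -20075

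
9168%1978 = 1256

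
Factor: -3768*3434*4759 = -1*2^4*3^1*17^1*101^1*157^1*4759^1 = -61578185808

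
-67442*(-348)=23469816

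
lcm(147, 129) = 6321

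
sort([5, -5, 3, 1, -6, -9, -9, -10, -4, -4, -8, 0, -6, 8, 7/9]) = [-10, -9, -9, -8, -6, -6, -5, -4, -4, 0, 7/9, 1, 3, 5, 8]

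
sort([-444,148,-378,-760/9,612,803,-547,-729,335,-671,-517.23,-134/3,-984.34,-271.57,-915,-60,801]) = [-984.34,-915,-729,-671,-547,-517.23,-444,-378,-271.57,-760/9,-60,-134/3,148,335,612,801,803]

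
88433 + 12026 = 100459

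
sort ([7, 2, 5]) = [2, 5, 7]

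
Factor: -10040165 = -1*5^1*2008033^1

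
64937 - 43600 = 21337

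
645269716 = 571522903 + 73746813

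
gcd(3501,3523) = 1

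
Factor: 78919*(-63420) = -1*2^2*3^1*5^1*7^1*151^1*78919^1 = -5005042980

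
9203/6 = 1533+5/6 ≈ 1533.83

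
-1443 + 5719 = 4276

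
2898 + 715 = 3613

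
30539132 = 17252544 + 13286588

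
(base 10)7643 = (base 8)16733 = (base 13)362c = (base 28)9kr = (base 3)101111002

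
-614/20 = -30 - 7/10 = -30.70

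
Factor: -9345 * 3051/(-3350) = 2^(-1) * 3^4 * 5^(-1) * 7^1 * 67^(-1) * 89^1 * 113^1 = 5702319/670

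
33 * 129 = 4257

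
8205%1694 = 1429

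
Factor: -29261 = -1*29^1*1009^1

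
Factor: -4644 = -1 * 2^2 * 3^3 * 43^1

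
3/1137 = 1/379 ≈ 0.00264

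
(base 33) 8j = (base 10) 283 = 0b100011011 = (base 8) 433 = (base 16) 11b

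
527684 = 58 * 9098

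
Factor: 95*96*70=2^6*3^1*5^2*7^1*19^1=638400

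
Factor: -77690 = -1*2^1*5^1*17^1*457^1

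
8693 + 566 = 9259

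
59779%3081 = 1240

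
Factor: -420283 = -1*37^2*307^1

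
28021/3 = 9340+1/3 ≈ 9340.33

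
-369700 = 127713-497413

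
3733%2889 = 844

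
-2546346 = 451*(-5646)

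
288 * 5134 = 1478592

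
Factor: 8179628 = 2^2 * 23^1 * 67^1 * 1327^1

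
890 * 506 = 450340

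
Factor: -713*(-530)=2^1*5^1*23^1*31^1*53^1=377890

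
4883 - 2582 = 2301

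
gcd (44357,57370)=1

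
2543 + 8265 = 10808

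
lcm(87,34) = 2958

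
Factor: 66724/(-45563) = -1*2^2*23^(-1)*283^(-1)*2383^1 = -9532/6509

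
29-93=-64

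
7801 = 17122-9321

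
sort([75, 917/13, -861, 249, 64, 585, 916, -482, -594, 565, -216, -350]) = [-861, -594, -482, -350, -216, 64, 917/13, 75, 249, 565, 585, 916]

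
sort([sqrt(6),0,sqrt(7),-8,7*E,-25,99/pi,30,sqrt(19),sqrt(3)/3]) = [-25,-8,0,sqrt(3)/3,sqrt(6),sqrt(7),sqrt(19),7*E,30,99/pi]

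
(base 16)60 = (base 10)96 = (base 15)66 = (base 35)2q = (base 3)10120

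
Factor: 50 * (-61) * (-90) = 2^2 * 3^2 * 5^3 * 61^1 = 274500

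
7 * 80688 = 564816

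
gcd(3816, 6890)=106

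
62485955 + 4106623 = 66592578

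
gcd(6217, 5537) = 1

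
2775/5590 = 555/1118≈0.496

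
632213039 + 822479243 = 1454692282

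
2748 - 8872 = -6124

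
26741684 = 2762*9682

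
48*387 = 18576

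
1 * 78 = 78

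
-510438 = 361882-872320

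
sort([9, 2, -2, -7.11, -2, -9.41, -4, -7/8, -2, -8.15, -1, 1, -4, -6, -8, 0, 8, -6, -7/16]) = [-9.41, -8.15, -8, -7.11, -6, -6, -4, -4, -2, -2, -2, -1, -7/8, -7/16, 0, 1, 2, 8, 9]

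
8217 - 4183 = 4034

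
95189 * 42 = 3997938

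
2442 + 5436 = 7878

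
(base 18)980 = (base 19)891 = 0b101111110100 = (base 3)11012100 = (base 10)3060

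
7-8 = -1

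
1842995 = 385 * 4787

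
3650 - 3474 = 176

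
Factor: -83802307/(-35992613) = 191^(-1) * 313^1 * 188443^(-1) * 267739^1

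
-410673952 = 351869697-762543649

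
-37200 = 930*(-40)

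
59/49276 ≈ 0.00120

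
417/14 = 29+11/14 ≈ 29.79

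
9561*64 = 611904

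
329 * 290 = 95410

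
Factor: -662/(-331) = 2^1 = 2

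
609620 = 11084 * 55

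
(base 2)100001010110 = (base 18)6aa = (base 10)2134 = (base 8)4126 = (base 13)c82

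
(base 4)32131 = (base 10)925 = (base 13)562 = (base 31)tq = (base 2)1110011101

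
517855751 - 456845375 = 61010376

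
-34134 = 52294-86428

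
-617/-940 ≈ 0.656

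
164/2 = 82 = 82.00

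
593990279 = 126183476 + 467806803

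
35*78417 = 2744595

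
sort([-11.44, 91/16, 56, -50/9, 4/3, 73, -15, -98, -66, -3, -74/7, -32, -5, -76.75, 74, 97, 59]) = [-98, -76.75, -66, -32, -15, -11.44, -74/7, -50/9, -5, -3, 4/3, 91/16, 56, 59, 73, 74, 97]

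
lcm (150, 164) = 12300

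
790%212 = 154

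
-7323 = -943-6380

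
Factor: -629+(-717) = -1 * 2^1 * 673^1 = -1346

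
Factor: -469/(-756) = 2^(-2) * 3^(-3) * 67^1 = 67/108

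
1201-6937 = -5736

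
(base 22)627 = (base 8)5613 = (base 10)2955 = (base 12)1863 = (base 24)533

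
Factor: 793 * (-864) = -1 * 2^5 * 3^3 * 13^1 * 61^1 = -685152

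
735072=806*912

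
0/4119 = 0 = 0.00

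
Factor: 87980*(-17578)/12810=-1*2^2*3^(-1)*7^(-1)*11^1*17^1*47^1*53^1*61^(-1)*83^1=-154651244/1281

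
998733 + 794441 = 1793174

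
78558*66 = 5184828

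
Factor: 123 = 3^1*41^1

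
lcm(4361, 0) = 0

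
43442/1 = 43442 = 43442.00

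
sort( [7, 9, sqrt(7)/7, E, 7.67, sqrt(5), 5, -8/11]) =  [-8/11, sqrt(7)/7, sqrt(5), E, 5, 7, 7.67, 9]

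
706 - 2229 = -1523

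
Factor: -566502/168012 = -1 * 2^(-1) * 3^(-1) * 13^(-1) * 263^1 = -263/78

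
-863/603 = -1 - 260/603 ≈ -1.43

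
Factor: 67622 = 2^1*33811^1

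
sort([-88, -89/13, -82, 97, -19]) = [-88, -82, -19, -89/13, 97]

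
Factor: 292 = 2^2 * 73^1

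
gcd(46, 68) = 2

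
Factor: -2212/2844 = -1*3^ (-2)*7^1 = -7/9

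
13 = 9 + 4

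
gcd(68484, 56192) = 1756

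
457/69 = 6 + 43/69 ≈ 6.62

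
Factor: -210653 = -1*19^1*11087^1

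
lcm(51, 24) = 408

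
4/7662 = 2/3831 ≈ 0.000522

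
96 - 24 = 72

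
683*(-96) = -65568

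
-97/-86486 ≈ 0.00112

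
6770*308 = 2085160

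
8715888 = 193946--8521942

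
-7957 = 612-8569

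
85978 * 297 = 25535466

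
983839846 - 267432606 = 716407240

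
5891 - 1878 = 4013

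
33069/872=37+805/872≈37.92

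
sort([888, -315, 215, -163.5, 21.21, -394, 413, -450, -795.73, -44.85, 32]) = [-795.73, -450, -394, -315, -163.5, -44.85, 21.21, 32, 215, 413, 888]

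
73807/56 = 1317 + 55/56 ≈ 1317.98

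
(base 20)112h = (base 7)33441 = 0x2109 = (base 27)bg6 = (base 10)8457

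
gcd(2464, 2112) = 352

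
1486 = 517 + 969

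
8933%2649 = 986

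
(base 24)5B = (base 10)131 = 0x83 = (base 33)3W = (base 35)3Q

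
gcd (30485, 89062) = 1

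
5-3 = 2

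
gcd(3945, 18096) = 3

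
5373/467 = 11 + 236/467 ≈ 11.51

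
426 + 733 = 1159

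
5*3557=17785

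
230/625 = 46/125 = 0.368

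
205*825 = 169125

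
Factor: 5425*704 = 2^6*5^2*7^1*11^1*31^1 = 3819200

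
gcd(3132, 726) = 6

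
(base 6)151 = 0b1000011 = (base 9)74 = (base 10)67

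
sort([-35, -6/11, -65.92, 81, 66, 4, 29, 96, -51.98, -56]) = [-65.92, -56, -51.98, -35, -6/11, 4, 29, 66, 81, 96]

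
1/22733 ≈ 0.0000440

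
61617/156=20539/52≈394.98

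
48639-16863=31776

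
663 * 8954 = 5936502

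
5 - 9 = -4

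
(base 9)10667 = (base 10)7108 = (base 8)15704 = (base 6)52524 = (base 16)1bc4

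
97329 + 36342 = 133671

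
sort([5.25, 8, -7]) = [-7, 5.25, 8]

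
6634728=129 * 51432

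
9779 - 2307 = 7472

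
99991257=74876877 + 25114380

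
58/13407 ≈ 0.00433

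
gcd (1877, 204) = 1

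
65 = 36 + 29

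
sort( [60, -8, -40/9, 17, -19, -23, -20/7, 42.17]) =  [-23, -19, -8, -40/9, -20/7, 17, 42.17, 60]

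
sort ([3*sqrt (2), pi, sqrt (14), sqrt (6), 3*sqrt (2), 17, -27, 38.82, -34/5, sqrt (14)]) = [-27, -34/5, sqrt (6), pi, sqrt (14), sqrt (14), 3*sqrt (2), 3*sqrt (2), 17, 38.82]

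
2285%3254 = 2285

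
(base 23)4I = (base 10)110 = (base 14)7C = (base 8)156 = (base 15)75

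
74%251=74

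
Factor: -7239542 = -1*2^1*3619771^1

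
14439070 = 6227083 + 8211987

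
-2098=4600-6698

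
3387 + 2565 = 5952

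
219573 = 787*279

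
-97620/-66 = 16270/11 ≈ 1479.09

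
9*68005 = 612045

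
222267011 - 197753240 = 24513771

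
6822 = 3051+3771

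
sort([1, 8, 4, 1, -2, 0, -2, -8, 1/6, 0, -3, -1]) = [-8, -3, -2, -2, -1, 0, 0, 1/6, 1, 1, 4, 8]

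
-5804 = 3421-9225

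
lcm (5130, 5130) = 5130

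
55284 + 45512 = 100796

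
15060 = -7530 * (-2)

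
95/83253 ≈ 0.00114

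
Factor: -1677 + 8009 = 2^2 * 1583^1 = 6332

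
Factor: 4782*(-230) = -1*2^2*3^1*5^1*23^1*797^1 = -1099860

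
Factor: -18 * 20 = -1 * 2^3 * 3^2 * 5^1 = -360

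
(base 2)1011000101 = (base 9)867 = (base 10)709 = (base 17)27c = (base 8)1305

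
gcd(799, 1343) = 17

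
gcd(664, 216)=8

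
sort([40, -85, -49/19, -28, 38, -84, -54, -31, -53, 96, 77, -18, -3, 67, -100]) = [-100, -85, -84, -54, -53, -31, -28, -18, -3, -49/19, 38, 40, 67, 77, 96]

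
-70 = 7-77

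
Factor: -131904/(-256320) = 5^(-1) * 89^(-1) * 229^1 = 229/445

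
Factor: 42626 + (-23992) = 2^1*7^1*11^3 = 18634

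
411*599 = 246189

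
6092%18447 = 6092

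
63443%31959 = 31484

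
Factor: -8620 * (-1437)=2^2 * 3^1 * 5^1 * 431^1 * 479^1=12386940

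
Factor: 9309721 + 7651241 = 2^1*3^1*41^1*68947^1 = 16960962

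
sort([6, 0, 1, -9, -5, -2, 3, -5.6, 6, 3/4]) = [-9, -5.6, -5, -2, 0, 3/4, 1, 3, 6, 6]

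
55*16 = 880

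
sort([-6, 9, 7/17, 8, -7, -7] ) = [-7, -7, -6, 7/17, 8, 9] 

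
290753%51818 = 31663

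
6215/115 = 54 + 1/23≈54.04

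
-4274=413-4687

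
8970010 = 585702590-576732580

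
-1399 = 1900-3299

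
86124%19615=7664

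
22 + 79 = 101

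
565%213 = 139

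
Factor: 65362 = 2^1 * 11^1 * 2971^1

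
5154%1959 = 1236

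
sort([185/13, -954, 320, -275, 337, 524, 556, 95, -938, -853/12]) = [-954, -938, -275, -853/12, 185/13, 95, 320, 337, 524, 556]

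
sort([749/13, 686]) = [749/13, 686]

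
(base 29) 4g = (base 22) 60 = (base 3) 11220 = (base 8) 204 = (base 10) 132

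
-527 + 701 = 174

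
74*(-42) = -3108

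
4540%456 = 436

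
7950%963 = 246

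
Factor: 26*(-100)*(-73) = 2^3*5^2*13^1*73^1 = 189800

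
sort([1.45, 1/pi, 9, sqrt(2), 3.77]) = [1/pi, sqrt(2), 1.45, 3.77, 9]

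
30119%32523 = 30119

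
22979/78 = 294 + 47/78 ≈ 294.60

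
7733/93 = 83 + 14/93 ≈ 83.15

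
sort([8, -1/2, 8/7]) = [-1/2, 8/7, 8]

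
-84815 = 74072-158887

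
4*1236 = 4944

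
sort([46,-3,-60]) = [-60,-3,46]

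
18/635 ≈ 0.0283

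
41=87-46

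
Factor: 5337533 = 5337533^1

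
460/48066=230/24033 ≈ 0.00957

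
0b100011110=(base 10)286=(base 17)ge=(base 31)97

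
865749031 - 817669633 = 48079398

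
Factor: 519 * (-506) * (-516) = 2^3 * 3^2 * 11^1 * 23^1 * 43^1 * 173^1 = 135508824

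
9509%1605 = 1484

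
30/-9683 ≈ -0.00310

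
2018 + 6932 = 8950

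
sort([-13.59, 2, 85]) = [-13.59, 2, 85]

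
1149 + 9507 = 10656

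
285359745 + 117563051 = 402922796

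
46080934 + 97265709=143346643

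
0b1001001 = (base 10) 73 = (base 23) 34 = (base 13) 58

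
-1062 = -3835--2773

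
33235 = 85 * 391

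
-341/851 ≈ -0.401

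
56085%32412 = 23673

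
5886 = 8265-2379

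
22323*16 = 357168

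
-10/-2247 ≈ 0.00445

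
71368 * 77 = 5495336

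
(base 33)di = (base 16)1bf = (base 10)447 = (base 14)23d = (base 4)12333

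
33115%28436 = 4679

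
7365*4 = 29460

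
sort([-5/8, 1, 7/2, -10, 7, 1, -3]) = [-10, -3, -5/8, 1, 1, 7/2, 7]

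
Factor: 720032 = 2^5*22501^1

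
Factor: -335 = -1*5^1*67^1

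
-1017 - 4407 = -5424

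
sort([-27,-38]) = [-38,-27]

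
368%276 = 92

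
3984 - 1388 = 2596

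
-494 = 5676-6170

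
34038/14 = 2431 + 2/7 ≈ 2431.29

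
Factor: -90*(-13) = 2^1*3^2*5^1*13^1 = 1170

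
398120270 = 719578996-321458726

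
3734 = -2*(-1867)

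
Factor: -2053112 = -1 * 2^3 * 256639^1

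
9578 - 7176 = 2402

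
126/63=2=2.00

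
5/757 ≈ 0.00661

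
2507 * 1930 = 4838510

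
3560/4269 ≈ 0.834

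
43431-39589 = 3842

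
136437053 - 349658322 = -213221269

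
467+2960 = 3427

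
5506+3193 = 8699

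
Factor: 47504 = 2^4 * 2969^1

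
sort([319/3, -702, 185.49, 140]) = [-702, 319/3, 140, 185.49]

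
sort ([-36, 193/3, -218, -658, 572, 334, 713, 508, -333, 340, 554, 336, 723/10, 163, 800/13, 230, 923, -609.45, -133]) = [-658, -609.45, -333, -218, -133, -36, 800/13, 193/3, 723/10, 163, 230, 334, 336, 340, 508, 554, 572, 713, 923]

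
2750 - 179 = 2571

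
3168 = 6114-2946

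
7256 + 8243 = 15499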